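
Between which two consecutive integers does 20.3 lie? 20 and 21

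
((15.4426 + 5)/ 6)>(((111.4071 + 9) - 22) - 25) False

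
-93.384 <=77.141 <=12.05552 False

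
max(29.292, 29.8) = 29.8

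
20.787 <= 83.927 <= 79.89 False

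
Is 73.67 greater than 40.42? Yes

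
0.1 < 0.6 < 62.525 True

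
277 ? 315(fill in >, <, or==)<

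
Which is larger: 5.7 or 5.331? 5.7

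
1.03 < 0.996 False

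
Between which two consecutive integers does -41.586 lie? -42 and -41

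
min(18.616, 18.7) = 18.616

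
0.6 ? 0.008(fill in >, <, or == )>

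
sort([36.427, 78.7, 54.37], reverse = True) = [78.7, 54.37, 36.427]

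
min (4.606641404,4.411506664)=4.411506664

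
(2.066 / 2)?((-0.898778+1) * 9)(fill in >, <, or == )>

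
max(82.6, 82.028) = 82.6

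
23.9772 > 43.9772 False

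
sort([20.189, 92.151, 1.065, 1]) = [1, 1.065, 20.189, 92.151]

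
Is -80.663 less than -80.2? Yes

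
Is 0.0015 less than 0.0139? Yes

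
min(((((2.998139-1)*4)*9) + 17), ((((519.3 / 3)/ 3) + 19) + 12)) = 88.7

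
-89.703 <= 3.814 True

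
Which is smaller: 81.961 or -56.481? -56.481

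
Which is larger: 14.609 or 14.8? 14.8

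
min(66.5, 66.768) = 66.5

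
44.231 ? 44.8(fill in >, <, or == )<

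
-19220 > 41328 False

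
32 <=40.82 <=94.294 True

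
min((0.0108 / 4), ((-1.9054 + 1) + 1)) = 0.0027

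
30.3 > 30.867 False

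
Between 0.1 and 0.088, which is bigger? 0.1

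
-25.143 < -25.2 False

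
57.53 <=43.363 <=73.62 False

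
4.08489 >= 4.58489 False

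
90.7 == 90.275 False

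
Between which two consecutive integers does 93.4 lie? 93 and 94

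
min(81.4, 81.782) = 81.4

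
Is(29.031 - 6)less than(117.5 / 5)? Yes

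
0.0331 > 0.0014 True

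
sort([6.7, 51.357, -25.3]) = [-25.3, 6.7, 51.357]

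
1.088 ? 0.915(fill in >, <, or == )>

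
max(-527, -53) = -53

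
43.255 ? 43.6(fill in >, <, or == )<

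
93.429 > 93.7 False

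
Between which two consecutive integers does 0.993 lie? 0 and 1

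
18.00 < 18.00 False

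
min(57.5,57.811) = 57.5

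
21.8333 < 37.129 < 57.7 True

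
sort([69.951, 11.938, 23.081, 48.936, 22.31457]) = [11.938, 22.31457, 23.081, 48.936, 69.951]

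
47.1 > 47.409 False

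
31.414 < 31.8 True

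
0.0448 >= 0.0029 True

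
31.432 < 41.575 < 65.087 True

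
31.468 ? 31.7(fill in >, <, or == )<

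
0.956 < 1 True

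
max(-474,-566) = -474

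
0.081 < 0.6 True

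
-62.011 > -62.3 True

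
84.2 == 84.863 False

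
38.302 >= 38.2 True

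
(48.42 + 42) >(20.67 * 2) True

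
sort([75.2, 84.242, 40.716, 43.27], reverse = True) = [84.242, 75.2, 43.27, 40.716]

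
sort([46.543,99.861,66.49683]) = [46.543,66.49683,99.861]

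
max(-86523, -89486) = -86523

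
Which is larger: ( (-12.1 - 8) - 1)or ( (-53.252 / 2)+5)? ( (-12.1 - 8) - 1)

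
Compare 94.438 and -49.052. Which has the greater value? 94.438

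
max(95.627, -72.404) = 95.627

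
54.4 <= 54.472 True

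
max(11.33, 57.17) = 57.17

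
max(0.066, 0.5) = 0.5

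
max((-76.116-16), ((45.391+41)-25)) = 61.391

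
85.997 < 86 True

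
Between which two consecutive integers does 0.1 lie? 0 and 1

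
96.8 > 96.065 True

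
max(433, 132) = 433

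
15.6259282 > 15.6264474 False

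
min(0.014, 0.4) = 0.014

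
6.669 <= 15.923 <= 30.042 True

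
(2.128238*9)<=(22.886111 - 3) True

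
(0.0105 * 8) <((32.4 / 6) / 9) True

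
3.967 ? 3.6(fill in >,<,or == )>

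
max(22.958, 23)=23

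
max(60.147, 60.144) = 60.147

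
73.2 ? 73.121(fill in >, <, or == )>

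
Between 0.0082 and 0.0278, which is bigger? 0.0278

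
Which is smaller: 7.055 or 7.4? 7.055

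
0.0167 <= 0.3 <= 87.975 True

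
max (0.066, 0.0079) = 0.066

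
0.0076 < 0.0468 True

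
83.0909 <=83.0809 False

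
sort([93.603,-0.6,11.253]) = [-0.6,11.253,93.603]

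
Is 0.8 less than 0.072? No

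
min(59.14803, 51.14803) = 51.14803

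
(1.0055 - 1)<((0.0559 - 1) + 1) True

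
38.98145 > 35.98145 True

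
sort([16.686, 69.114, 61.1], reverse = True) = [69.114, 61.1, 16.686]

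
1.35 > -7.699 True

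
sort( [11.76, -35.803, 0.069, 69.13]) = [-35.803, 0.069, 11.76, 69.13]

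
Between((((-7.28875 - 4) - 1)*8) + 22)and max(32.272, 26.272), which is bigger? max(32.272, 26.272)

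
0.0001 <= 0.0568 True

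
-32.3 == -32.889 False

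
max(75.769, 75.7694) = 75.7694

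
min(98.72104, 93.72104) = 93.72104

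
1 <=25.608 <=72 True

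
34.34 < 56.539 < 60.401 True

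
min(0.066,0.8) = 0.066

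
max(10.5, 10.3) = 10.5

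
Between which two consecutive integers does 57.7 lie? 57 and 58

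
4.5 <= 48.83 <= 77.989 True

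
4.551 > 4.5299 True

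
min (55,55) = 55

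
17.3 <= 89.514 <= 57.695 False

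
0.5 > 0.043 True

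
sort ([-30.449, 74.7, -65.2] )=[-65.2, -30.449, 74.7]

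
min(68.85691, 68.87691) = 68.85691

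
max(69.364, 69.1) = 69.364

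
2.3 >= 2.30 True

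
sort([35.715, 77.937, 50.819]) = [35.715, 50.819, 77.937]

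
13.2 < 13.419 True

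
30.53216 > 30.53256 False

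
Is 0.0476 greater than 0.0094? Yes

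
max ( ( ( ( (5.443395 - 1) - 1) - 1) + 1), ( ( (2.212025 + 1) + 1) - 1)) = 3.443395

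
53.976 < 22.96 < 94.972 False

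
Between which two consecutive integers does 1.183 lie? 1 and 2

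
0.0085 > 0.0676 False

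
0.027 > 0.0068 True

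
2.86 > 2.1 True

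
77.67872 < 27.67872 False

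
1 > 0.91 True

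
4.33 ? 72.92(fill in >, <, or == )<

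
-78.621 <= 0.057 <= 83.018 True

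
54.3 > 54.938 False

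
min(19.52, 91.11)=19.52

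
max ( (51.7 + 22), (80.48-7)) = 73.7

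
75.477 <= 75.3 False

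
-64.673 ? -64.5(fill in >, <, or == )<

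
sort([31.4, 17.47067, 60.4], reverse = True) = [60.4, 31.4, 17.47067]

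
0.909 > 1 False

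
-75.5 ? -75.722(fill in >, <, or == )>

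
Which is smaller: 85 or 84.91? 84.91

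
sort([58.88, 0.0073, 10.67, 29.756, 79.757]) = [0.0073, 10.67, 29.756, 58.88, 79.757]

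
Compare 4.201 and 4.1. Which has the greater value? 4.201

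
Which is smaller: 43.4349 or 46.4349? 43.4349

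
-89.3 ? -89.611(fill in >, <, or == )>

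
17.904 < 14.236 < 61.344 False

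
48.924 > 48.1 True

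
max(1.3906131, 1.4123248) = 1.4123248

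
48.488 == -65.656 False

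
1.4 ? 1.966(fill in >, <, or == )<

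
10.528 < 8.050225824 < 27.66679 False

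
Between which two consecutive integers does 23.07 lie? 23 and 24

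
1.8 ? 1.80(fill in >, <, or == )==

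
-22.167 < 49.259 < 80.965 True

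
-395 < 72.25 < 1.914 False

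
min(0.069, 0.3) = 0.069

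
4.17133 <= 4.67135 True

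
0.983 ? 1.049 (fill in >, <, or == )<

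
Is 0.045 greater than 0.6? No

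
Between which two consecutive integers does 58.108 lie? 58 and 59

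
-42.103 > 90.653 False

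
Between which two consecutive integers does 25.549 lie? 25 and 26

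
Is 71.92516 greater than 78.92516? No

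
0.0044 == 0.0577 False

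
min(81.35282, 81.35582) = 81.35282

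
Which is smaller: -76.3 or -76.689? -76.689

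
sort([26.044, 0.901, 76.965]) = [0.901, 26.044, 76.965]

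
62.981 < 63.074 True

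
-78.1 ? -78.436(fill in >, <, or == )>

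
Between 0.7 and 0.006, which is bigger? 0.7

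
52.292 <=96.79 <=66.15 False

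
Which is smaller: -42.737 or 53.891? -42.737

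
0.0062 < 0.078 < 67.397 True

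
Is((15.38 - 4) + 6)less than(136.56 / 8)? No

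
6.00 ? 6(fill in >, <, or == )==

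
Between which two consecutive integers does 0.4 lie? 0 and 1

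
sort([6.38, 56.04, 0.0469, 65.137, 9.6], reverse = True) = [65.137, 56.04, 9.6, 6.38, 0.0469]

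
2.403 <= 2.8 True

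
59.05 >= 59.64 False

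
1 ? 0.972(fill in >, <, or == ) >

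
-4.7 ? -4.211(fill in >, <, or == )<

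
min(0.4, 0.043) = 0.043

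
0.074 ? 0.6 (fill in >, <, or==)<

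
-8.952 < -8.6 True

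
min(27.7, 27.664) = 27.664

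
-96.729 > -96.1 False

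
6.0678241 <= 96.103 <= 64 False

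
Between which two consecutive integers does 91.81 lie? 91 and 92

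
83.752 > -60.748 True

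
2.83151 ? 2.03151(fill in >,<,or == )>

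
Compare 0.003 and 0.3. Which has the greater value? 0.3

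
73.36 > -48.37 True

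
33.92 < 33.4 False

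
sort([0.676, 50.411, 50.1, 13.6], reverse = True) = [50.411, 50.1, 13.6, 0.676]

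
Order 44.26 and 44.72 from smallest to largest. 44.26, 44.72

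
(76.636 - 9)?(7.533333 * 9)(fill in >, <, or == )<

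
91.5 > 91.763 False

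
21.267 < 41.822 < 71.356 True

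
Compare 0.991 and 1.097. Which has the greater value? 1.097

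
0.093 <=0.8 True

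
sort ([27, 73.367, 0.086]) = [0.086, 27, 73.367]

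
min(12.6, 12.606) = 12.6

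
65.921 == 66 False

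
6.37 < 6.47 True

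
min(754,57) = 57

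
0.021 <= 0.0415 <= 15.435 True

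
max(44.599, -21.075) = 44.599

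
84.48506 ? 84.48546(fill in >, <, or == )<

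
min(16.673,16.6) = 16.6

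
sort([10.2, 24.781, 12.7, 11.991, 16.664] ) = [10.2, 11.991, 12.7, 16.664, 24.781]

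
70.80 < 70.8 False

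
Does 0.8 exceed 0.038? Yes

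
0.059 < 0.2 True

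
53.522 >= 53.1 True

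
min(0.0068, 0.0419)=0.0068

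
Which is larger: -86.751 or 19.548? 19.548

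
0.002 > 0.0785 False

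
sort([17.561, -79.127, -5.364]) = [-79.127, -5.364, 17.561]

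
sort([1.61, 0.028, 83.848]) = [0.028, 1.61, 83.848]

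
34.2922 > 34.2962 False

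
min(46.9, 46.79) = 46.79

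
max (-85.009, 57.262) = 57.262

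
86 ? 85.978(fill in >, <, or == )>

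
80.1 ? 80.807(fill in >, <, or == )<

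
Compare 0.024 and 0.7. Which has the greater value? 0.7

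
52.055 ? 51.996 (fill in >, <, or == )>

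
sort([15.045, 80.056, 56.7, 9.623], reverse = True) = [80.056, 56.7, 15.045, 9.623]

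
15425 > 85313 False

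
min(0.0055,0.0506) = 0.0055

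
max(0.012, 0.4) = 0.4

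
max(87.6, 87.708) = 87.708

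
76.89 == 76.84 False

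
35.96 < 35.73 False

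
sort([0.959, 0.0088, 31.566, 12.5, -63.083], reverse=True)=[31.566, 12.5, 0.959, 0.0088, -63.083]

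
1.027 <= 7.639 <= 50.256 True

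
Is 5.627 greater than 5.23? Yes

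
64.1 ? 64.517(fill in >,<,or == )<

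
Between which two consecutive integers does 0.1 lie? 0 and 1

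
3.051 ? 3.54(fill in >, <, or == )<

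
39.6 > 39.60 False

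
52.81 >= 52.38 True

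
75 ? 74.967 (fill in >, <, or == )>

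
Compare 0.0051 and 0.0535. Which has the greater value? 0.0535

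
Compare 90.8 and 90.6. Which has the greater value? 90.8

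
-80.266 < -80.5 False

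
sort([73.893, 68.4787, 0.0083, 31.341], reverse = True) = [73.893, 68.4787, 31.341, 0.0083]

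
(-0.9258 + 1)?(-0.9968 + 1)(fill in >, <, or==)>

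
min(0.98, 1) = 0.98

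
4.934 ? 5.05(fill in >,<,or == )<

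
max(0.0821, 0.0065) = 0.0821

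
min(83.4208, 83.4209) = 83.4208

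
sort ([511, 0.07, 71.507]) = [0.07, 71.507, 511]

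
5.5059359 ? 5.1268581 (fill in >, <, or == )>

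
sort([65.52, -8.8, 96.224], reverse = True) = [96.224, 65.52, -8.8]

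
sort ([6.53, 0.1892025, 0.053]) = [0.053, 0.1892025, 6.53]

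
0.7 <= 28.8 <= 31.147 True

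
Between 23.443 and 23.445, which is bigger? 23.445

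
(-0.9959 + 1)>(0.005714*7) False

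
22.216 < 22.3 True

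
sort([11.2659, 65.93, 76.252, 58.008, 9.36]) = [9.36, 11.2659, 58.008, 65.93, 76.252]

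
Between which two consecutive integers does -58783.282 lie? -58784 and -58783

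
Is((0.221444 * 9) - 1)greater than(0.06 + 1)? No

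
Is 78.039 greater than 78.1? No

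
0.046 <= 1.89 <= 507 True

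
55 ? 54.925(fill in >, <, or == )>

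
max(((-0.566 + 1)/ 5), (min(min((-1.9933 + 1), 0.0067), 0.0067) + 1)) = 0.0868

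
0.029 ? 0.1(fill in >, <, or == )<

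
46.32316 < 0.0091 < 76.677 False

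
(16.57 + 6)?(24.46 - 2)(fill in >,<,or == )>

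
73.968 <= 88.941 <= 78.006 False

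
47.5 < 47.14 False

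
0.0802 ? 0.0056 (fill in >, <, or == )>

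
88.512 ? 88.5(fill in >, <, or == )>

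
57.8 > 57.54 True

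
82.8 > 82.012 True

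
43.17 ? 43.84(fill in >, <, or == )<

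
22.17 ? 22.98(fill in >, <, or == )<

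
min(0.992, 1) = 0.992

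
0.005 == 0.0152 False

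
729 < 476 False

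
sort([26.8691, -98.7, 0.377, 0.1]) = [-98.7, 0.1, 0.377, 26.8691]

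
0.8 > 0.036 True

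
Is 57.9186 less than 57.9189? Yes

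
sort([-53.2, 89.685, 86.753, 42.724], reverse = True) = [89.685, 86.753, 42.724, -53.2]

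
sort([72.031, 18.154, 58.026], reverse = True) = [72.031, 58.026, 18.154]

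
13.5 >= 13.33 True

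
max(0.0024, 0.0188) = 0.0188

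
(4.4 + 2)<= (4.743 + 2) True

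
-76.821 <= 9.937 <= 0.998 False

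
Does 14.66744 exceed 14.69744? No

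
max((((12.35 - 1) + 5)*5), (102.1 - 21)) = 81.75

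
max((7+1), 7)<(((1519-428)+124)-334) True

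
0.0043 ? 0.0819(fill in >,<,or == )<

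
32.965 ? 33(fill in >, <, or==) <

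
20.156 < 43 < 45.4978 True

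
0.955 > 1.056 False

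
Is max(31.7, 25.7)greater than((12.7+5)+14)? No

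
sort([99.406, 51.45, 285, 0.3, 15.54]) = [0.3, 15.54, 51.45, 99.406, 285]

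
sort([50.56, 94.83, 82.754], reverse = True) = [94.83, 82.754, 50.56]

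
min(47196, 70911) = 47196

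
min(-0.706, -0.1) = -0.706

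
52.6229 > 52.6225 True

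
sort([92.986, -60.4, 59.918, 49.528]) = [-60.4, 49.528, 59.918, 92.986]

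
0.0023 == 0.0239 False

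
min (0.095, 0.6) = 0.095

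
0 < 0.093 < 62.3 True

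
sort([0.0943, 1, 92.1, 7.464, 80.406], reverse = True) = [92.1, 80.406, 7.464, 1, 0.0943]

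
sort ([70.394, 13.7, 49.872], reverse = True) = [70.394, 49.872, 13.7]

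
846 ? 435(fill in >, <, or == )>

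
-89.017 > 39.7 False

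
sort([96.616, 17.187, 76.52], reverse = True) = [96.616, 76.52, 17.187]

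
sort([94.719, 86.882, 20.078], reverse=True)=[94.719, 86.882, 20.078]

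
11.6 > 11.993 False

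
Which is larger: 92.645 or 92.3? 92.645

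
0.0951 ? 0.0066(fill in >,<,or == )>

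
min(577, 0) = 0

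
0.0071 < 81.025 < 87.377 True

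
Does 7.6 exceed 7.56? Yes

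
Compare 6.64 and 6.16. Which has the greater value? 6.64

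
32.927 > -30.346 True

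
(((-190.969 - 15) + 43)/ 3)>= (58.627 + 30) False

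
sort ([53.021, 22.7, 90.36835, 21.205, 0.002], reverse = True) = [90.36835, 53.021, 22.7, 21.205, 0.002]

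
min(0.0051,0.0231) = 0.0051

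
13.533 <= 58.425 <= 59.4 True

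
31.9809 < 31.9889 True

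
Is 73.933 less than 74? Yes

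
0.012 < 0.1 True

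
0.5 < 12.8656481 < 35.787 True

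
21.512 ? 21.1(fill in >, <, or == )>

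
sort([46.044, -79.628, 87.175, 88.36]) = [-79.628, 46.044, 87.175, 88.36]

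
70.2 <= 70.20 True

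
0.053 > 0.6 False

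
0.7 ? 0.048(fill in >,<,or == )>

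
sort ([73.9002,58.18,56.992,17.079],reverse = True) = [73.9002,58.18,56.992,17.079]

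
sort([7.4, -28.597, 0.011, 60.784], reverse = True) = [60.784, 7.4, 0.011, -28.597]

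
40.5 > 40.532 False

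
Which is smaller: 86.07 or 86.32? 86.07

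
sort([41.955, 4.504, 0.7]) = [0.7, 4.504, 41.955]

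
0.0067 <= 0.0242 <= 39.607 True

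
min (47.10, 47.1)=47.10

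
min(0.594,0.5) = 0.5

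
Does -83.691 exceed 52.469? No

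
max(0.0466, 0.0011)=0.0466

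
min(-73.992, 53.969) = -73.992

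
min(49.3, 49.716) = 49.3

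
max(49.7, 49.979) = 49.979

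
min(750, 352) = 352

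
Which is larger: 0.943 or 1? 1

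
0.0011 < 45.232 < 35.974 False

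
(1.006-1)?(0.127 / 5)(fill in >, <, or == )<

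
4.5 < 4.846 True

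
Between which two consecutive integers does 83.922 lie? 83 and 84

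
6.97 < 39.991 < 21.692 False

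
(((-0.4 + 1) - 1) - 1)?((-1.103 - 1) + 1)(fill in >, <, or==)<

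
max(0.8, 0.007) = 0.8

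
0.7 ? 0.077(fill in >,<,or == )>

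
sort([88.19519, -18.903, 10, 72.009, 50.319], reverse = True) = [88.19519, 72.009, 50.319, 10, -18.903]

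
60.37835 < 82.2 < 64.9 False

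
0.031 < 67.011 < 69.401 True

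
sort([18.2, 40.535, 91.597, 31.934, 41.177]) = [18.2, 31.934, 40.535, 41.177, 91.597]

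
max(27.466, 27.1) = 27.466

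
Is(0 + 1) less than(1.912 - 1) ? No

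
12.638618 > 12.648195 False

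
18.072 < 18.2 True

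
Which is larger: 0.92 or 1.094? 1.094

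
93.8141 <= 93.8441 True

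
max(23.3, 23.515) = 23.515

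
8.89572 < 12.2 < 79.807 True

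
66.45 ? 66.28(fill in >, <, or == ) >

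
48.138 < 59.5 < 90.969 True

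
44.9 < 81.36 True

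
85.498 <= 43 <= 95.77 False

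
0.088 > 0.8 False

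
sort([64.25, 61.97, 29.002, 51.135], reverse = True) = [64.25, 61.97, 51.135, 29.002]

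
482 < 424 False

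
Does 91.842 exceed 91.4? Yes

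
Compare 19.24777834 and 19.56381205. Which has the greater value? 19.56381205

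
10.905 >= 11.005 False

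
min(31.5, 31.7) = 31.5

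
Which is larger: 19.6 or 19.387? 19.6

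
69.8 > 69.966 False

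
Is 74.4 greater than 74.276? Yes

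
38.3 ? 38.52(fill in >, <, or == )<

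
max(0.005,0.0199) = 0.0199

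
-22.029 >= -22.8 True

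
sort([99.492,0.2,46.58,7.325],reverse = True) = [99.492,46.58,7.325,0.2]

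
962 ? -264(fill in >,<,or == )>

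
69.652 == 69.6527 False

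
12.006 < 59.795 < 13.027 False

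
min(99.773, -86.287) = -86.287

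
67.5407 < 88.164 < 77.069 False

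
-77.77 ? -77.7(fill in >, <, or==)<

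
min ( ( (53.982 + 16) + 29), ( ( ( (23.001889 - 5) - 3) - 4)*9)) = 98.982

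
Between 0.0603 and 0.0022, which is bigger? 0.0603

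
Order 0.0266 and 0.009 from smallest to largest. 0.009,0.0266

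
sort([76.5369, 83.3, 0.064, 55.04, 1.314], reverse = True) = [83.3, 76.5369, 55.04, 1.314, 0.064]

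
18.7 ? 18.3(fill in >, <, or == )>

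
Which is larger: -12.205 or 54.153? 54.153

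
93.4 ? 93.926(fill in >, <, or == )<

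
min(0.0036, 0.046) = 0.0036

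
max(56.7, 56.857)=56.857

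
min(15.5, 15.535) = 15.5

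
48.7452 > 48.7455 False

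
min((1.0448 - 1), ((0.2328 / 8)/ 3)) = 0.0097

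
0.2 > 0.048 True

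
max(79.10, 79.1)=79.1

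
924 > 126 True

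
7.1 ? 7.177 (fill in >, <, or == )<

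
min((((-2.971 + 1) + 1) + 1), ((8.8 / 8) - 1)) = 0.029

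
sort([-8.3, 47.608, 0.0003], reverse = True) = [47.608, 0.0003, -8.3]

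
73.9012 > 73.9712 False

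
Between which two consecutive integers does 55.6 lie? 55 and 56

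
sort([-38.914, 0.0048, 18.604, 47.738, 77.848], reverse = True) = [77.848, 47.738, 18.604, 0.0048, -38.914]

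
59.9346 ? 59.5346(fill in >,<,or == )>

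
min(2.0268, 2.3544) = 2.0268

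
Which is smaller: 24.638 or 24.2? 24.2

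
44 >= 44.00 True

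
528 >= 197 True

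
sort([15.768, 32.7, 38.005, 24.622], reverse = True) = [38.005, 32.7, 24.622, 15.768]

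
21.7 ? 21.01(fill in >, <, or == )>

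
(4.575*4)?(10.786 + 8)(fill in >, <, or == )<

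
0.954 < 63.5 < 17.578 False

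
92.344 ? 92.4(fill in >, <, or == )<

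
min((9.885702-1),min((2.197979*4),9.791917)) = 8.791916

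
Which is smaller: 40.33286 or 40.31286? 40.31286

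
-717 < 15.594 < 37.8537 True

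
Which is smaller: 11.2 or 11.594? 11.2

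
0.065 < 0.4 True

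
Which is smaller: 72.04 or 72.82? 72.04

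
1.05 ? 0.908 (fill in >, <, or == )>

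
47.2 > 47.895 False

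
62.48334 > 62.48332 True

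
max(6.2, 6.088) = 6.2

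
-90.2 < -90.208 False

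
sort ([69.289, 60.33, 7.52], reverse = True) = [69.289, 60.33, 7.52]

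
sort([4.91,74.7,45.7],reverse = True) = [74.7,45.7,4.91]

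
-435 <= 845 True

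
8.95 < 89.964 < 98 True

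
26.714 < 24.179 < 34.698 False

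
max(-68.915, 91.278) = 91.278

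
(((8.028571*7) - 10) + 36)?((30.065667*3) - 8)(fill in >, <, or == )>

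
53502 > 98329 False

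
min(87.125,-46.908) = -46.908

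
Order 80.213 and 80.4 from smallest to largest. 80.213, 80.4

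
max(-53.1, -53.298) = -53.1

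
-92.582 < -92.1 True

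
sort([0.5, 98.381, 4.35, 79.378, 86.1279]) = [0.5, 4.35, 79.378, 86.1279, 98.381]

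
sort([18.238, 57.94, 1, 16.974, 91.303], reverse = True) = [91.303, 57.94, 18.238, 16.974, 1]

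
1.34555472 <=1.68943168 True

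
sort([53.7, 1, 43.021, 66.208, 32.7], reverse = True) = [66.208, 53.7, 43.021, 32.7, 1]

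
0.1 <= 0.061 False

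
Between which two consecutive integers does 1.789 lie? 1 and 2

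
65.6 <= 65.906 True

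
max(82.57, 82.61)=82.61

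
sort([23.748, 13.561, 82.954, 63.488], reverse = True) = [82.954, 63.488, 23.748, 13.561]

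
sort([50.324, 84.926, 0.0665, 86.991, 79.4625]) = [0.0665, 50.324, 79.4625, 84.926, 86.991]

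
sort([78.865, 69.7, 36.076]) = [36.076, 69.7, 78.865]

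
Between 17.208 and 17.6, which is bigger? 17.6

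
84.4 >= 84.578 False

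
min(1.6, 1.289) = 1.289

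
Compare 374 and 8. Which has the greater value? 374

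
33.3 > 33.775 False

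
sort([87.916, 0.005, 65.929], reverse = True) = [87.916, 65.929, 0.005]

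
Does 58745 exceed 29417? Yes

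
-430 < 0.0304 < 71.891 True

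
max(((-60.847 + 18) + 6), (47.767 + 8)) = 55.767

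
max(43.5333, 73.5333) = 73.5333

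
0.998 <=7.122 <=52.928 True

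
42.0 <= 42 True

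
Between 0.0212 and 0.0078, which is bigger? 0.0212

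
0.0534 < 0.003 False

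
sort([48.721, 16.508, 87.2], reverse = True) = [87.2, 48.721, 16.508]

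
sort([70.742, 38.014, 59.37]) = [38.014, 59.37, 70.742]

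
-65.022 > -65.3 True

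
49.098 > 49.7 False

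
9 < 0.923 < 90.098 False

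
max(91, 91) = 91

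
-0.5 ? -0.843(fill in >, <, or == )>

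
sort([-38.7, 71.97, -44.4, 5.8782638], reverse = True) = [71.97, 5.8782638, -38.7, -44.4]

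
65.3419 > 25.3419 True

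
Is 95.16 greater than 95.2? No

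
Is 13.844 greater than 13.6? Yes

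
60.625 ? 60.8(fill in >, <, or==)<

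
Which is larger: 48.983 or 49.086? 49.086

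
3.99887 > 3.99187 True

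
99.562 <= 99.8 True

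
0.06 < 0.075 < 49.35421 True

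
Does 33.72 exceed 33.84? No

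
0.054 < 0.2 True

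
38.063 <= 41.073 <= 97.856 True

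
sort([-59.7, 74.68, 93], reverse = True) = [93, 74.68, -59.7]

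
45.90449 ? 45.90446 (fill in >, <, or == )>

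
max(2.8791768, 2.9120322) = 2.9120322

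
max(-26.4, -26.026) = -26.026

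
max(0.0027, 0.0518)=0.0518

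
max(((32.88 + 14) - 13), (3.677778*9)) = 33.88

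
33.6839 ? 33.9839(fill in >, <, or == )<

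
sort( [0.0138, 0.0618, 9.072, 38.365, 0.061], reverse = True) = [38.365, 9.072, 0.0618, 0.061, 0.0138]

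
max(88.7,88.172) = 88.7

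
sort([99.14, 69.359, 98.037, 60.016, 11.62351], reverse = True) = [99.14, 98.037, 69.359, 60.016, 11.62351]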